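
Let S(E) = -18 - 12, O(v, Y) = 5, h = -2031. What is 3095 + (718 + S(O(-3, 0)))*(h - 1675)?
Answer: -2546633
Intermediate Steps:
S(E) = -30
3095 + (718 + S(O(-3, 0)))*(h - 1675) = 3095 + (718 - 30)*(-2031 - 1675) = 3095 + 688*(-3706) = 3095 - 2549728 = -2546633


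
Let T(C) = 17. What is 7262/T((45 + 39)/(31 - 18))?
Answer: 7262/17 ≈ 427.18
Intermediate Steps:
7262/T((45 + 39)/(31 - 18)) = 7262/17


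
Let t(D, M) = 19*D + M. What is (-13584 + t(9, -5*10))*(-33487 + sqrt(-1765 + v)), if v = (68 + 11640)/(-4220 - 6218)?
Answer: 450835481 - 13463*I*sqrt(48105553191)/5219 ≈ 4.5084e+8 - 5.6579e+5*I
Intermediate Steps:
v = -5854/5219 (v = 11708/(-10438) = 11708*(-1/10438) = -5854/5219 ≈ -1.1217)
t(D, M) = M + 19*D
(-13584 + t(9, -5*10))*(-33487 + sqrt(-1765 + v)) = (-13584 + (-5*10 + 19*9))*(-33487 + sqrt(-1765 - 5854/5219)) = (-13584 + (-50 + 171))*(-33487 + sqrt(-9217389/5219)) = (-13584 + 121)*(-33487 + I*sqrt(48105553191)/5219) = -13463*(-33487 + I*sqrt(48105553191)/5219) = 450835481 - 13463*I*sqrt(48105553191)/5219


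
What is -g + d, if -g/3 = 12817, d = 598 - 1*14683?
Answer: 24366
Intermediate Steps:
d = -14085 (d = 598 - 14683 = -14085)
g = -38451 (g = -3*12817 = -38451)
-g + d = -1*(-38451) - 14085 = 38451 - 14085 = 24366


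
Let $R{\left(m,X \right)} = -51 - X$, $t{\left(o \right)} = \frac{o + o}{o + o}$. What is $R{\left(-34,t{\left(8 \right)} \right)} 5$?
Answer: $-260$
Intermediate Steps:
$t{\left(o \right)} = 1$ ($t{\left(o \right)} = \frac{2 o}{2 o} = 2 o \frac{1}{2 o} = 1$)
$R{\left(-34,t{\left(8 \right)} \right)} 5 = \left(-51 - 1\right) 5 = \left(-52\right) 5 = -260$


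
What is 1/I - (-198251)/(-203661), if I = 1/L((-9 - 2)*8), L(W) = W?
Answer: -18120419/203661 ≈ -88.973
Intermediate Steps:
I = -1/88 (I = 1/((-9 - 2)*8) = 1/(-11*8) = 1/(-88) = -1/88 ≈ -0.011364)
1/I - (-198251)/(-203661) = 1/(-1/88) - (-198251)/(-203661) = -88 - (-198251)*(-1)/203661 = -88 - 1*198251/203661 = -88 - 198251/203661 = -18120419/203661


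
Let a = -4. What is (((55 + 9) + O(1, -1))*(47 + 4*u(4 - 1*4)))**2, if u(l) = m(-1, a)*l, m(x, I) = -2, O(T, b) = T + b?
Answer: 9048064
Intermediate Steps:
u(l) = -2*l
(((55 + 9) + O(1, -1))*(47 + 4*u(4 - 1*4)))**2 = (((55 + 9) + (1 - 1))*(47 + 4*(-2*(4 - 1*4))))**2 = ((64 + 0)*(47 + 4*(-2*(4 - 4))))**2 = (64*(47 + 4*(-2*0)))**2 = (64*(47 + 4*0))**2 = (64*(47 + 0))**2 = (64*47)**2 = 3008**2 = 9048064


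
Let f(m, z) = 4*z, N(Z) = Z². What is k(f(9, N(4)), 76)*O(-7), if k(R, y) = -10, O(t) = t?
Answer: 70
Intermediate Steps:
k(f(9, N(4)), 76)*O(-7) = -10*(-7) = 70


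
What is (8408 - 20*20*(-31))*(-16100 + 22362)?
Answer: 130299696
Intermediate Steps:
(8408 - 20*20*(-31))*(-16100 + 22362) = (8408 - 400*(-31))*6262 = (8408 + 12400)*6262 = 20808*6262 = 130299696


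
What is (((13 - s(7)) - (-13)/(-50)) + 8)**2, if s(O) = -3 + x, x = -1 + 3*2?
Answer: 877969/2500 ≈ 351.19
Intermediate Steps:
x = 5 (x = -1 + 6 = 5)
s(O) = 2 (s(O) = -3 + 5 = 2)
(((13 - s(7)) - (-13)/(-50)) + 8)**2 = (((13 - 1*2) - (-13)/(-50)) + 8)**2 = (((13 - 2) - (-13)*(-1)/50) + 8)**2 = ((11 - 1*13/50) + 8)**2 = ((11 - 13/50) + 8)**2 = (537/50 + 8)**2 = (937/50)**2 = 877969/2500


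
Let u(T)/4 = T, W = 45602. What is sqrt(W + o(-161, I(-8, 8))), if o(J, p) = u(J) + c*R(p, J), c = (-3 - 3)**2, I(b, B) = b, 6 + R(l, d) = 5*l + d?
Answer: sqrt(37506) ≈ 193.66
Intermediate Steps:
R(l, d) = -6 + d + 5*l (R(l, d) = -6 + (5*l + d) = -6 + (d + 5*l) = -6 + d + 5*l)
c = 36 (c = (-6)**2 = 36)
u(T) = 4*T
o(J, p) = -216 + 40*J + 180*p (o(J, p) = 4*J + 36*(-6 + J + 5*p) = 4*J + (-216 + 36*J + 180*p) = -216 + 40*J + 180*p)
sqrt(W + o(-161, I(-8, 8))) = sqrt(45602 + (-216 + 40*(-161) + 180*(-8))) = sqrt(45602 + (-216 - 6440 - 1440)) = sqrt(45602 - 8096) = sqrt(37506)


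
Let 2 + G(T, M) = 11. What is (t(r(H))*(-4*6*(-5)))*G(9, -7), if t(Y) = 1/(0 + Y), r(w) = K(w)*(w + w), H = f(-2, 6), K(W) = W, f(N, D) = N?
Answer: 135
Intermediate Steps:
G(T, M) = 9 (G(T, M) = -2 + 11 = 9)
H = -2
r(w) = 2*w**2 (r(w) = w*(w + w) = w*(2*w) = 2*w**2)
t(Y) = 1/Y
(t(r(H))*(-4*6*(-5)))*G(9, -7) = ((-4*6*(-5))/((2*(-2)**2)))*9 = ((-24*(-5))/((2*4)))*9 = (120/8)*9 = ((1/8)*120)*9 = 15*9 = 135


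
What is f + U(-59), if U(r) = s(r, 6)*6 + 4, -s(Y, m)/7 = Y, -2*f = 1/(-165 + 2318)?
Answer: 10687491/4306 ≈ 2482.0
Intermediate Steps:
f = -1/4306 (f = -1/(2*(-165 + 2318)) = -½/2153 = -½*1/2153 = -1/4306 ≈ -0.00023223)
s(Y, m) = -7*Y
U(r) = 4 - 42*r (U(r) = -7*r*6 + 4 = -42*r + 4 = 4 - 42*r)
f + U(-59) = -1/4306 + (4 - 42*(-59)) = -1/4306 + (4 + 2478) = -1/4306 + 2482 = 10687491/4306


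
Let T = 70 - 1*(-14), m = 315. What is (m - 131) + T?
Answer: 268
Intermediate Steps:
T = 84 (T = 70 + 14 = 84)
(m - 131) + T = (315 - 131) + 84 = 184 + 84 = 268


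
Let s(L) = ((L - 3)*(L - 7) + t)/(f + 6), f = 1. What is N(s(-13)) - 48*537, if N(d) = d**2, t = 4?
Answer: -1158048/49 ≈ -23634.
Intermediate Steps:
s(L) = 4/7 + (-7 + L)*(-3 + L)/7 (s(L) = ((L - 3)*(L - 7) + 4)/(1 + 6) = ((-3 + L)*(-7 + L) + 4)/7 = ((-7 + L)*(-3 + L) + 4)*(1/7) = (4 + (-7 + L)*(-3 + L))*(1/7) = 4/7 + (-7 + L)*(-3 + L)/7)
N(s(-13)) - 48*537 = (25/7 - 10/7*(-13) + (1/7)*(-13)**2)**2 - 48*537 = (25/7 + 130/7 + (1/7)*169)**2 - 1*25776 = (25/7 + 130/7 + 169/7)**2 - 25776 = (324/7)**2 - 25776 = 104976/49 - 25776 = -1158048/49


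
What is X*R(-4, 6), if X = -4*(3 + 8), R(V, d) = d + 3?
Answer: -396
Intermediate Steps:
R(V, d) = 3 + d
X = -44 (X = -4*11 = -44)
X*R(-4, 6) = -44*(3 + 6) = -44*9 = -396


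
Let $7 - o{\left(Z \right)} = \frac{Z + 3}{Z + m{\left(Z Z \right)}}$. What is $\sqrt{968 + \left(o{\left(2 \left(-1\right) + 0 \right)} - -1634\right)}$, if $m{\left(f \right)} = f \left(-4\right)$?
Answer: $\frac{\sqrt{93926}}{6} \approx 51.079$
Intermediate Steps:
$m{\left(f \right)} = - 4 f$
$o{\left(Z \right)} = 7 - \frac{3 + Z}{Z - 4 Z^{2}}$ ($o{\left(Z \right)} = 7 - \frac{Z + 3}{Z - 4 Z Z} = 7 - \frac{3 + Z}{Z - 4 Z^{2}}$)
$\sqrt{968 + \left(o{\left(2 \left(-1\right) + 0 \right)} - -1634\right)} = \sqrt{968 + \left(\frac{3 - 6 \left(2 \left(-1\right) + 0\right) + 28 \left(2 \left(-1\right) + 0\right)^{2}}{\left(2 \left(-1\right) + 0\right) \left(-1 + 4 \left(2 \left(-1\right) + 0\right)\right)} - -1634\right)} = \sqrt{968 + \left(\frac{3 - 6 \left(-2 + 0\right) + 28 \left(-2 + 0\right)^{2}}{\left(-2 + 0\right) \left(-1 + 4 \left(-2 + 0\right)\right)} + 1634\right)} = \sqrt{968 + \left(\frac{3 - -12 + 28 \left(-2\right)^{2}}{\left(-2\right) \left(-1 + 4 \left(-2\right)\right)} + 1634\right)} = \sqrt{968 + \left(- \frac{3 + 12 + 28 \cdot 4}{2 \left(-1 - 8\right)} + 1634\right)} = \sqrt{968 + \left(- \frac{3 + 12 + 112}{2 \left(-9\right)} + 1634\right)} = \sqrt{968 + \left(\left(- \frac{1}{2}\right) \left(- \frac{1}{9}\right) 127 + 1634\right)} = \sqrt{968 + \left(\frac{127}{18} + 1634\right)} = \sqrt{968 + \frac{29539}{18}} = \sqrt{\frac{46963}{18}} = \frac{\sqrt{93926}}{6}$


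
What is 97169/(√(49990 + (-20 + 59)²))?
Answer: 97169*√51511/51511 ≈ 428.13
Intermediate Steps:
97169/(√(49990 + (-20 + 59)²)) = 97169/(√(49990 + 39²)) = 97169/(√(49990 + 1521)) = 97169/(√51511) = 97169*(√51511/51511) = 97169*√51511/51511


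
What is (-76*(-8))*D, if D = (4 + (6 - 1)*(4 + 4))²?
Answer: 1177088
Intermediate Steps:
D = 1936 (D = (4 + 5*8)² = (4 + 40)² = 44² = 1936)
(-76*(-8))*D = -76*(-8)*1936 = 608*1936 = 1177088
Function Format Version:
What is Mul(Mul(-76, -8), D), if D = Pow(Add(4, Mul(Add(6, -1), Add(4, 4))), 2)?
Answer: 1177088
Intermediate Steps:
D = 1936 (D = Pow(Add(4, Mul(5, 8)), 2) = Pow(Add(4, 40), 2) = Pow(44, 2) = 1936)
Mul(Mul(-76, -8), D) = Mul(Mul(-76, -8), 1936) = Mul(608, 1936) = 1177088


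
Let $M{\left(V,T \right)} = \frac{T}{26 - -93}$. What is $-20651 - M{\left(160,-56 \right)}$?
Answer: $- \frac{351059}{17} \approx -20651.0$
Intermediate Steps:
$M{\left(V,T \right)} = \frac{T}{119}$ ($M{\left(V,T \right)} = \frac{T}{26 + 93} = \frac{T}{119}$)
$-20651 - M{\left(160,-56 \right)} = -20651 - \frac{1}{119} \left(-56\right) = -20651 - - \frac{8}{17} = -20651 + \frac{8}{17} = - \frac{351059}{17}$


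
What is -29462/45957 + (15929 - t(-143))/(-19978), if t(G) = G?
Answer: -94800910/65580639 ≈ -1.4456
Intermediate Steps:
-29462/45957 + (15929 - t(-143))/(-19978) = -29462/45957 + (15929 - 1*(-143))/(-19978) = -29462*1/45957 + (15929 + 143)*(-1/19978) = -29462/45957 + 16072*(-1/19978) = -29462/45957 - 1148/1427 = -94800910/65580639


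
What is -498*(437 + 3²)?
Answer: -222108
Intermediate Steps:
-498*(437 + 3²) = -498*(437 + 9) = -498*446 = -222108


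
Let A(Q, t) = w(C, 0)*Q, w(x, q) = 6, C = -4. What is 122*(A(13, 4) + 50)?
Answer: 15616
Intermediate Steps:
A(Q, t) = 6*Q
122*(A(13, 4) + 50) = 122*(6*13 + 50) = 122*(78 + 50) = 122*128 = 15616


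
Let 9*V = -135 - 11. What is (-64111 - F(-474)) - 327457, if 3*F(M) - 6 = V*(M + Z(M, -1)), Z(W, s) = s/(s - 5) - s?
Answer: -31924271/81 ≈ -3.9413e+5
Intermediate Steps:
V = -146/9 (V = (-135 - 11)/9 = (1/9)*(-146) = -146/9 ≈ -16.222)
Z(W, s) = -s + s/(-5 + s) (Z(W, s) = s/(-5 + s) - s = -s + s/(-5 + s))
F(M) = -349/81 - 146*M/27 (F(M) = 2 + (-146*(M - (6 - 1*(-1))/(-5 - 1))/9)/3 = 2 + (-146*(M - 1*(6 + 1)/(-6))/9)/3 = 2 + (-146*(M - 1*(-1/6)*7)/9)/3 = 2 + (-146*(M + 7/6)/9)/3 = 2 + (-146*(7/6 + M)/9)/3 = 2 + (-511/27 - 146*M/9)/3 = 2 + (-511/81 - 146*M/27) = -349/81 - 146*M/27)
(-64111 - F(-474)) - 327457 = (-64111 - (-349/81 - 146/27*(-474))) - 327457 = (-64111 - (-349/81 + 23068/9)) - 327457 = (-64111 - 1*207263/81) - 327457 = (-64111 - 207263/81) - 327457 = -5400254/81 - 327457 = -31924271/81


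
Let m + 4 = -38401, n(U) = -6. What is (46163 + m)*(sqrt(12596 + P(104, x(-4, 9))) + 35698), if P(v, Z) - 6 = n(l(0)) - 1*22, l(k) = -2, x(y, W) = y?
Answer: 276945084 + 7758*sqrt(12574) ≈ 2.7781e+8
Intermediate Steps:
P(v, Z) = -22 (P(v, Z) = 6 + (-6 - 1*22) = 6 + (-6 - 22) = 6 - 28 = -22)
m = -38405 (m = -4 - 38401 = -38405)
(46163 + m)*(sqrt(12596 + P(104, x(-4, 9))) + 35698) = (46163 - 38405)*(sqrt(12596 - 22) + 35698) = 7758*(sqrt(12574) + 35698) = 7758*(35698 + sqrt(12574)) = 276945084 + 7758*sqrt(12574)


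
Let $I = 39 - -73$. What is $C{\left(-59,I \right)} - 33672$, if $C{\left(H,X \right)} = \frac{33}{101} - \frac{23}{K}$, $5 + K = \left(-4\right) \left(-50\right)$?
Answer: $- \frac{663165928}{19695} \approx -33672.0$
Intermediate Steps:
$K = 195$ ($K = -5 - -200 = -5 + 200 = 195$)
$I = 112$ ($I = 39 + 73 = 112$)
$C{\left(H,X \right)} = \frac{4112}{19695}$ ($C{\left(H,X \right)} = \frac{33}{101} - \frac{23}{195} = \frac{4112}{19695}$)
$C{\left(-59,I \right)} - 33672 = \frac{4112}{19695} - 33672 = - \frac{663165928}{19695}$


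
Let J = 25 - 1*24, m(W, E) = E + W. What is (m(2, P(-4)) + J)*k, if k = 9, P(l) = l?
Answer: -9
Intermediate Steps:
J = 1 (J = 25 - 24 = 1)
(m(2, P(-4)) + J)*k = ((-4 + 2) + 1)*9 = (-2 + 1)*9 = -1*9 = -9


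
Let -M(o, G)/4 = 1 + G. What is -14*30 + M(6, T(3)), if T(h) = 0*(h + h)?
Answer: -424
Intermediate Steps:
T(h) = 0 (T(h) = 0*(2*h) = 0)
M(o, G) = -4 - 4*G (M(o, G) = -4*(1 + G) = -4 - 4*G)
-14*30 + M(6, T(3)) = -14*30 + (-4 - 4*0) = -420 + (-4 + 0) = -420 - 4 = -424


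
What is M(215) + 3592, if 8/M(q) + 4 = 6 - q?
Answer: 765088/213 ≈ 3592.0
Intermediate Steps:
M(q) = 8/(2 - q) (M(q) = 8/(-4 + (6 - q)) = 8/(2 - q))
M(215) + 3592 = -8/(-2 + 215) + 3592 = -8/213 + 3592 = 765088/213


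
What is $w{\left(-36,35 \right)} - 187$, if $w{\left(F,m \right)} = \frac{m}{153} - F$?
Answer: $- \frac{23068}{153} \approx -150.77$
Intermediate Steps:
$w{\left(F,m \right)} = - F + \frac{m}{153}$ ($w{\left(F,m \right)} = m \frac{1}{153} - F = \frac{m}{153} - F = - F + \frac{m}{153}$)
$w{\left(-36,35 \right)} - 187 = \left(\left(-1\right) \left(-36\right) + \frac{1}{153} \cdot 35\right) - 187 = \left(36 + \frac{35}{153}\right) - 187 = \frac{5543}{153} - 187 = - \frac{23068}{153}$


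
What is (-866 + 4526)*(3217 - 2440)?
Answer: 2843820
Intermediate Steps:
(-866 + 4526)*(3217 - 2440) = 3660*777 = 2843820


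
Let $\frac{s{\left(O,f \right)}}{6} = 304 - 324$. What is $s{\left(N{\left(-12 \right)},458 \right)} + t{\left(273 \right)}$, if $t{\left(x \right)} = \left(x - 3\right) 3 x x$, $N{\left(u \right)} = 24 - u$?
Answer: $60368370$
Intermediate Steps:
$s{\left(O,f \right)} = -120$ ($s{\left(O,f \right)} = 6 \left(304 - 324\right) = 6 \left(-20\right) = -120$)
$t{\left(x \right)} = 3 x^{2} \left(-3 + x\right)$ ($t{\left(x \right)} = \left(-3 + x\right) 3 x^{2} = 3 x^{2} \left(-3 + x\right)$)
$s{\left(N{\left(-12 \right)},458 \right)} + t{\left(273 \right)} = -120 + 3 \cdot 273^{2} \left(-3 + 273\right) = -120 + 3 \cdot 74529 \cdot 270 = -120 + 60368490 = 60368370$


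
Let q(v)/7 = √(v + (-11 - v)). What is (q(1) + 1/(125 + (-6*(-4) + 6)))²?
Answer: -12949474/24025 + 14*I*√11/155 ≈ -539.0 + 0.29957*I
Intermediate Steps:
q(v) = 7*I*√11 (q(v) = 7*√(v + (-11 - v)) = 7*√(-11) = 7*(I*√11) = 7*I*√11)
(q(1) + 1/(125 + (-6*(-4) + 6)))² = (7*I*√11 + 1/(125 + (-6*(-4) + 6)))² = (7*I*√11 + 1/(125 + (24 + 6)))² = (7*I*√11 + 1/(125 + 30))² = (7*I*√11 + 1/155)² = (1/155 + 7*I*√11)²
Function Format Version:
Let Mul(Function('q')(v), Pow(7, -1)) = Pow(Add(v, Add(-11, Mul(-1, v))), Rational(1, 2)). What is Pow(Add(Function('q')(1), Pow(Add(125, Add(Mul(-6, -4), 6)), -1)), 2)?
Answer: Add(Rational(-12949474, 24025), Mul(Rational(14, 155), I, Pow(11, Rational(1, 2)))) ≈ Add(-539.00, Mul(0.29957, I))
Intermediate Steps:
Function('q')(v) = Mul(7, I, Pow(11, Rational(1, 2))) (Function('q')(v) = Mul(7, Pow(Add(v, Add(-11, Mul(-1, v))), Rational(1, 2))) = Mul(7, Pow(-11, Rational(1, 2))) = Mul(7, Mul(I, Pow(11, Rational(1, 2)))) = Mul(7, I, Pow(11, Rational(1, 2))))
Pow(Add(Function('q')(1), Pow(Add(125, Add(Mul(-6, -4), 6)), -1)), 2) = Pow(Add(Mul(7, I, Pow(11, Rational(1, 2))), Pow(Add(125, Add(Mul(-6, -4), 6)), -1)), 2) = Pow(Add(Mul(7, I, Pow(11, Rational(1, 2))), Pow(Add(125, Add(24, 6)), -1)), 2) = Pow(Add(Mul(7, I, Pow(11, Rational(1, 2))), Pow(Add(125, 30), -1)), 2) = Pow(Add(Mul(7, I, Pow(11, Rational(1, 2))), Pow(155, -1)), 2) = Pow(Add(Mul(7, I, Pow(11, Rational(1, 2))), Rational(1, 155)), 2) = Pow(Add(Rational(1, 155), Mul(7, I, Pow(11, Rational(1, 2)))), 2)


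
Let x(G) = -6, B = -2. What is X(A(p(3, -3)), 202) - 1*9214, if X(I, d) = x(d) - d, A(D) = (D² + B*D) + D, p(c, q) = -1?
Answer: -9422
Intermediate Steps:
A(D) = D² - D (A(D) = (D² - 2*D) + D = D² - D)
X(I, d) = -6 - d
X(A(p(3, -3)), 202) - 1*9214 = (-6 - 1*202) - 1*9214 = (-6 - 202) - 9214 = -208 - 9214 = -9422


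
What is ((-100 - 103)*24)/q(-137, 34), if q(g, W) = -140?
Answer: 174/5 ≈ 34.800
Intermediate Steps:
((-100 - 103)*24)/q(-137, 34) = ((-100 - 103)*24)/(-140) = -203*24*(-1/140) = -4872*(-1/140) = 174/5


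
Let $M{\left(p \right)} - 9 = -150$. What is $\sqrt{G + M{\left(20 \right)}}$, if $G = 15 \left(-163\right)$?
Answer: $i \sqrt{2586} \approx 50.853 i$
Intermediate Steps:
$M{\left(p \right)} = -141$ ($M{\left(p \right)} = 9 - 150 = -141$)
$G = -2445$
$\sqrt{G + M{\left(20 \right)}} = \sqrt{-2445 - 141} = \sqrt{-2586} = i \sqrt{2586}$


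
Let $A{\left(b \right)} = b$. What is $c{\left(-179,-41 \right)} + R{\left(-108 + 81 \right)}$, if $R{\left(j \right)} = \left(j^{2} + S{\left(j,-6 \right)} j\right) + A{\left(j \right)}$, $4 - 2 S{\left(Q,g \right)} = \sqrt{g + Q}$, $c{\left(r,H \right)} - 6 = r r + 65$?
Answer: $32760 + \frac{27 i \sqrt{33}}{2} \approx 32760.0 + 77.552 i$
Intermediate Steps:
$c{\left(r,H \right)} = 71 + r^{2}$ ($c{\left(r,H \right)} = 6 + \left(r r + 65\right) = 6 + \left(r^{2} + 65\right) = 6 + \left(65 + r^{2}\right) = 71 + r^{2}$)
$S{\left(Q,g \right)} = 2 - \frac{\sqrt{Q + g}}{2}$ ($S{\left(Q,g \right)} = 2 - \frac{\sqrt{g + Q}}{2} = 2 - \frac{\sqrt{Q + g}}{2}$)
$R{\left(j \right)} = j + j^{2} + j \left(2 - \frac{\sqrt{-6 + j}}{2}\right)$ ($R{\left(j \right)} = \left(j^{2} + \left(2 - \frac{\sqrt{j - 6}}{2}\right) j\right) + j = \left(j^{2} + \left(2 - \frac{\sqrt{-6 + j}}{2}\right) j\right) + j = \left(j^{2} + j \left(2 - \frac{\sqrt{-6 + j}}{2}\right)\right) + j = j + j^{2} + j \left(2 - \frac{\sqrt{-6 + j}}{2}\right)$)
$c{\left(-179,-41 \right)} + R{\left(-108 + 81 \right)} = \left(71 + \left(-179\right)^{2}\right) + \frac{\left(-108 + 81\right) \left(6 - \sqrt{-6 + \left(-108 + 81\right)} + 2 \left(-108 + 81\right)\right)}{2} = \left(71 + 32041\right) + \frac{1}{2} \left(-27\right) \left(6 - \sqrt{-6 - 27} + 2 \left(-27\right)\right) = 32112 + \frac{1}{2} \left(-27\right) \left(6 - \sqrt{-33} - 54\right) = 32112 + \frac{1}{2} \left(-27\right) \left(6 - i \sqrt{33} - 54\right) = 32112 + \frac{1}{2} \left(-27\right) \left(-48 - i \sqrt{33}\right) = 32112 + \left(648 + \frac{27 i \sqrt{33}}{2}\right) = 32760 + \frac{27 i \sqrt{33}}{2}$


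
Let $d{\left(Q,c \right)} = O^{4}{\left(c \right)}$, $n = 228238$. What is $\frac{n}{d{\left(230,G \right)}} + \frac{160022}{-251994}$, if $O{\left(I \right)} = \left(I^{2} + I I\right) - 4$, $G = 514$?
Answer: $- \frac{3118397593377663358048368005}{4910684050603110221540628096} \approx -0.63502$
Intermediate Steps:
$O{\left(I \right)} = -4 + 2 I^{2}$ ($O{\left(I \right)} = \left(I^{2} + I^{2}\right) - 4 = 2 I^{2} - 4 = -4 + 2 I^{2}$)
$d{\left(Q,c \right)} = \left(-4 + 2 c^{2}\right)^{4}$
$\frac{n}{d{\left(230,G \right)}} + \frac{160022}{-251994} = \frac{228238}{16 \left(-2 + 514^{2}\right)^{4}} + \frac{160022}{-251994} = \frac{228238}{16 \left(-2 + 264196\right)^{4}} + 160022 \left(- \frac{1}{251994}\right) = \frac{228238}{16 \cdot 264194^{4}} - \frac{80011}{125997} = \frac{228238}{16 \cdot 4871826363527613972496} - \frac{80011}{125997} = \frac{228238}{77949221816441823559936} - \frac{80011}{125997} = 228238 \cdot \frac{1}{77949221816441823559936} - \frac{80011}{125997} = \frac{114119}{38974610908220911779968} - \frac{80011}{125997} = - \frac{3118397593377663358048368005}{4910684050603110221540628096}$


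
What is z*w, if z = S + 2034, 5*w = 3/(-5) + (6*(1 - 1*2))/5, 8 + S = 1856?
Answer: -34938/25 ≈ -1397.5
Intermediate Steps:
S = 1848 (S = -8 + 1856 = 1848)
w = -9/25 (w = (3/(-5) + (6*(1 - 1*2))/5)/5 = (3*(-⅕) + (6*(1 - 2))*(⅕))/5 = (-⅗ + (6*(-1))*(⅕))/5 = (-⅗ - 6*⅕)/5 = (-⅗ - 6/5)/5 = (⅕)*(-9/5) = -9/25 ≈ -0.36000)
z = 3882 (z = 1848 + 2034 = 3882)
z*w = 3882*(-9/25) = -34938/25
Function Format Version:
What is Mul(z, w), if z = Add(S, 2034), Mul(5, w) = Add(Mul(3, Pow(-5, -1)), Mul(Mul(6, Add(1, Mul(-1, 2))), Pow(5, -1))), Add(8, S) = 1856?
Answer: Rational(-34938, 25) ≈ -1397.5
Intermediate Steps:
S = 1848 (S = Add(-8, 1856) = 1848)
w = Rational(-9, 25) (w = Mul(Rational(1, 5), Add(Mul(3, Pow(-5, -1)), Mul(Mul(6, Add(1, Mul(-1, 2))), Pow(5, -1)))) = Mul(Rational(1, 5), Add(Mul(3, Rational(-1, 5)), Mul(Mul(6, Add(1, -2)), Rational(1, 5)))) = Mul(Rational(1, 5), Add(Rational(-3, 5), Mul(Mul(6, -1), Rational(1, 5)))) = Mul(Rational(1, 5), Add(Rational(-3, 5), Mul(-6, Rational(1, 5)))) = Mul(Rational(1, 5), Add(Rational(-3, 5), Rational(-6, 5))) = Mul(Rational(1, 5), Rational(-9, 5)) = Rational(-9, 25) ≈ -0.36000)
z = 3882 (z = Add(1848, 2034) = 3882)
Mul(z, w) = Mul(3882, Rational(-9, 25)) = Rational(-34938, 25)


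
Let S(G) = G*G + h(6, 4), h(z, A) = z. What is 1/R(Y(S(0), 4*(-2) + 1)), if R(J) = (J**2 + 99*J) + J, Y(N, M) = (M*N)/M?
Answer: 1/636 ≈ 0.0015723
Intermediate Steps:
S(G) = 6 + G**2 (S(G) = G*G + 6 = G**2 + 6 = 6 + G**2)
Y(N, M) = N
R(J) = J**2 + 100*J
1/R(Y(S(0), 4*(-2) + 1)) = 1/((6 + 0**2)*(100 + (6 + 0**2))) = 1/((6 + 0)*(100 + (6 + 0))) = 1/(6*(100 + 6)) = 1/(6*106) = 1/636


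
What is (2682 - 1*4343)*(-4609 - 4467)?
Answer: 15075236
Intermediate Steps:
(2682 - 1*4343)*(-4609 - 4467) = (2682 - 4343)*(-9076) = -1661*(-9076) = 15075236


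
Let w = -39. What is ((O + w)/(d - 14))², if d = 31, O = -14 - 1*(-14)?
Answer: 1521/289 ≈ 5.2630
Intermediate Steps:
O = 0 (O = -14 + 14 = 0)
((O + w)/(d - 14))² = ((0 - 39)/(31 - 14))² = (-39/17)² = 1521/289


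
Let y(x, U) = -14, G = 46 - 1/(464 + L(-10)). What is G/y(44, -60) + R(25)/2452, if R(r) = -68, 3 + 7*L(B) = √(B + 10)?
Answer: -92270529/27848590 ≈ -3.3133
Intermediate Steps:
L(B) = -3/7 + √(10 + B)/7 (L(B) = -3/7 + √(B + 10)/7 = -3/7 + √(10 + B)/7)
G = 149263/3245 (G = 46 - 1/(464 + (-3/7 + √(10 - 10)/7)) = 46 - 1/(464 + (-3/7 + √0/7)) = 46 - 1/(464 + (-3/7 + (⅐)*0)) = 46 - 1/(464 + (-3/7 + 0)) = 46 - 1/(464 - 3/7) = 46 - 1/3245/7 = 46 - 1*7/3245 = 46 - 7/3245 = 149263/3245 ≈ 45.998)
G/y(44, -60) + R(25)/2452 = (149263/3245)/(-14) - 68/2452 = (149263/3245)*(-1/14) - 68*1/2452 = -149263/45430 - 17/613 = -92270529/27848590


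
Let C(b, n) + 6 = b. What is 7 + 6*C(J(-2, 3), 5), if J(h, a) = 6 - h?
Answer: 19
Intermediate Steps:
C(b, n) = -6 + b
7 + 6*C(J(-2, 3), 5) = 7 + 6*(-6 + (6 - 1*(-2))) = 7 + 6*(-6 + (6 + 2)) = 7 + 6*(-6 + 8) = 7 + 6*2 = 7 + 12 = 19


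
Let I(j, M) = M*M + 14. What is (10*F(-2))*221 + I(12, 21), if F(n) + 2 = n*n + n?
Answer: 455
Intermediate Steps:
F(n) = -2 + n + n² (F(n) = -2 + (n*n + n) = -2 + (n² + n) = -2 + (n + n²) = -2 + n + n²)
I(j, M) = 14 + M² (I(j, M) = M² + 14 = 14 + M²)
(10*F(-2))*221 + I(12, 21) = (10*(-2 - 2 + (-2)²))*221 + (14 + 21²) = (10*(-2 - 2 + 4))*221 + (14 + 441) = (10*0)*221 + 455 = 0*221 + 455 = 0 + 455 = 455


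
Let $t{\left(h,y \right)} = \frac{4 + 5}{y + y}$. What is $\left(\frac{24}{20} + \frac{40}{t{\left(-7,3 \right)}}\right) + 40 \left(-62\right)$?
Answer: $- \frac{36782}{15} \approx -2452.1$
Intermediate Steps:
$t{\left(h,y \right)} = \frac{9}{2 y}$
$\left(\frac{24}{20} + \frac{40}{t{\left(-7,3 \right)}}\right) + 40 \left(-62\right) = \left(\frac{24}{20} + \frac{40}{\frac{9}{2} \cdot \frac{1}{3}}\right) + 40 \left(-62\right) = \left(24 \cdot \frac{1}{20} + \frac{40}{\frac{9}{2} \cdot \frac{1}{3}}\right) - 2480 = \left(\frac{6}{5} + \frac{40}{\frac{3}{2}}\right) - 2480 = \left(\frac{6}{5} + 40 \cdot \frac{2}{3}\right) - 2480 = \left(\frac{6}{5} + \frac{80}{3}\right) - 2480 = \frac{418}{15} - 2480 = - \frac{36782}{15}$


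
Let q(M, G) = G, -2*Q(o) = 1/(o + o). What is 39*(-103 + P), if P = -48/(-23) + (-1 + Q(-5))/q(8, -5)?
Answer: -9034857/2300 ≈ -3928.2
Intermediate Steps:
Q(o) = -1/(4*o) (Q(o) = -1/(2*(o + o)) = -1/(2*o)/2 = -1/(4*o))
P = 5237/2300 (P = -48/(-23) + (-1 - ¼/(-5))/(-5) = -48*(-1/23) + (-1 - ¼*(-⅕))*(-⅕) = 48/23 + (-1 + 1/20)*(-⅕) = 48/23 - 19/20*(-⅕) = 48/23 + 19/100 = 5237/2300 ≈ 2.2770)
39*(-103 + P) = 39*(-103 + 5237/2300) = 39*(-231663/2300) = -9034857/2300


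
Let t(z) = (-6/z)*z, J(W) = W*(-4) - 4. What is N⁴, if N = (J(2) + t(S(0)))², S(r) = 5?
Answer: 11019960576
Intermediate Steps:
J(W) = -4 - 4*W (J(W) = -4*W - 4 = -4 - 4*W)
t(z) = -6 (t(z) = (-6/z)*z = -6)
N = 324 (N = ((-4 - 4*2) - 6)² = ((-4 - 8) - 6)² = (-12 - 6)² = (-18)² = 324)
N⁴ = 324⁴ = 11019960576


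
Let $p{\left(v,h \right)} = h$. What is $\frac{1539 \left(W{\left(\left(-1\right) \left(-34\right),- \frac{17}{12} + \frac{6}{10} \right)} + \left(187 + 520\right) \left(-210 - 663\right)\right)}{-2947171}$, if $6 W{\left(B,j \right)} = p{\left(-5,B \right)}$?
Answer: $\frac{949879008}{2947171} \approx 322.3$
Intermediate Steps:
$W{\left(B,j \right)} = \frac{B}{6}$
$\frac{1539 \left(W{\left(\left(-1\right) \left(-34\right),- \frac{17}{12} + \frac{6}{10} \right)} + \left(187 + 520\right) \left(-210 - 663\right)\right)}{-2947171} = \frac{1539 \left(\frac{\left(-1\right) \left(-34\right)}{6} + \left(187 + 520\right) \left(-210 - 663\right)\right)}{-2947171} = 1539 \left(\frac{1}{6} \cdot 34 + 707 \left(-873\right)\right) \left(- \frac{1}{2947171}\right) = 1539 \left(\frac{17}{3} - 617211\right) \left(- \frac{1}{2947171}\right) = 1539 \left(- \frac{1851616}{3}\right) \left(- \frac{1}{2947171}\right) = \left(-949879008\right) \left(- \frac{1}{2947171}\right) = \frac{949879008}{2947171}$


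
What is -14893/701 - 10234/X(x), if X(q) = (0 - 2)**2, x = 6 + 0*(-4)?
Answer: -3616803/1402 ≈ -2579.7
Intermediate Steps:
x = 6 (x = 6 + 0 = 6)
X(q) = 4 (X(q) = (-2)**2 = 4)
-14893/701 - 10234/X(x) = -14893/701 - 10234/4 = -14893*1/701 - 10234*1/4 = -14893/701 - 5117/2 = -3616803/1402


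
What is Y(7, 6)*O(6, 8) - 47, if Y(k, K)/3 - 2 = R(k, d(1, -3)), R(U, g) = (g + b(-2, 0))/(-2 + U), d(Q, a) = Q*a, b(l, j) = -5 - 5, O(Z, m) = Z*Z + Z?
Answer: -613/5 ≈ -122.60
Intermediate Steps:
O(Z, m) = Z + Z² (O(Z, m) = Z² + Z = Z + Z²)
b(l, j) = -10
R(U, g) = (-10 + g)/(-2 + U) (R(U, g) = (g - 10)/(-2 + U) = (-10 + g)/(-2 + U))
Y(k, K) = 6 - 39/(-2 + k) (Y(k, K) = 6 + 3*((-10 + 1*(-3))/(-2 + k)) = 6 + 3*((-10 - 3)/(-2 + k)) = 6 + 3*(-13/(-2 + k)) = 6 - 39/(-2 + k))
Y(7, 6)*O(6, 8) - 47 = (3*(-17 + 2*7)/(-2 + 7))*(6*(1 + 6)) - 47 = (3*(-17 + 14)/5)*(6*7) - 47 = (3*(⅕)*(-3))*42 - 47 = -9/5*42 - 47 = -378/5 - 47 = -613/5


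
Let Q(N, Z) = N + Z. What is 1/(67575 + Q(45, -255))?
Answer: 1/67365 ≈ 1.4844e-5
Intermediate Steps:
1/(67575 + Q(45, -255)) = 1/(67575 + (45 - 255)) = 1/(67575 - 210) = 1/67365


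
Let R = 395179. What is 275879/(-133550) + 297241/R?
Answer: -69325051791/52776155450 ≈ -1.3136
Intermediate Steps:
275879/(-133550) + 297241/R = 275879/(-133550) + 297241/395179 = 275879*(-1/133550) + 297241*(1/395179) = -275879/133550 + 297241/395179 = -69325051791/52776155450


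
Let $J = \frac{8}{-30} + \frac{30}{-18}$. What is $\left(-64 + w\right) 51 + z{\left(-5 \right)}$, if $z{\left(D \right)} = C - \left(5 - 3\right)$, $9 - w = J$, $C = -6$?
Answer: $- \frac{13572}{5} \approx -2714.4$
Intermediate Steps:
$J = - \frac{29}{15}$ ($J = 8 \left(- \frac{1}{30}\right) + 30 \left(- \frac{1}{18}\right) = - \frac{4}{15} - \frac{5}{3} = - \frac{29}{15} \approx -1.9333$)
$w = \frac{164}{15}$ ($w = 9 - - \frac{29}{15} = 9 + \frac{29}{15} = \frac{164}{15} \approx 10.933$)
$z{\left(D \right)} = -8$ ($z{\left(D \right)} = -6 - \left(5 - 3\right) = -6 - 2 = -8$)
$\left(-64 + w\right) 51 + z{\left(-5 \right)} = \left(-64 + \frac{164}{15}\right) 51 - 8 = \left(- \frac{796}{15}\right) 51 - 8 = - \frac{13532}{5} - 8 = - \frac{13572}{5}$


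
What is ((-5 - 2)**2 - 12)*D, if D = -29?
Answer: -1073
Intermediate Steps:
((-5 - 2)**2 - 12)*D = ((-5 - 2)**2 - 12)*(-29) = ((-7)**2 - 12)*(-29) = (49 - 12)*(-29) = 37*(-29) = -1073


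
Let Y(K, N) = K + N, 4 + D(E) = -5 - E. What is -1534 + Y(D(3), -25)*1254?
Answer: -47932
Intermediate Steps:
D(E) = -9 - E (D(E) = -4 + (-5 - E) = -9 - E)
-1534 + Y(D(3), -25)*1254 = -1534 + ((-9 - 1*3) - 25)*1254 = -1534 + ((-9 - 3) - 25)*1254 = -1534 + (-12 - 25)*1254 = -1534 - 37*1254 = -1534 - 46398 = -47932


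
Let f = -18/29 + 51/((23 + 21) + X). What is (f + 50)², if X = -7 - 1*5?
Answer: 2237573809/861184 ≈ 2598.3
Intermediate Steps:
X = -12 (X = -7 - 5 = -12)
f = 903/928 (f = -18/29 + 51/((23 + 21) - 12) = -18*1/29 + 51/(44 - 12) = -18/29 + 51/32 = 903/928 ≈ 0.97306)
(f + 50)² = (903/928 + 50)² = (47303/928)² = 2237573809/861184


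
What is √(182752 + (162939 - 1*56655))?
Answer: 2*√72259 ≈ 537.62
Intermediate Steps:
√(182752 + (162939 - 1*56655)) = √(182752 + (162939 - 56655)) = √(182752 + 106284) = √289036 = 2*√72259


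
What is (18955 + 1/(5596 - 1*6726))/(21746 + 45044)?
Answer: 21419149/75472700 ≈ 0.28380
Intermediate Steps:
(18955 + 1/(5596 - 1*6726))/(21746 + 45044) = (18955 + 1/(5596 - 6726))/66790 = (18955 + 1/(-1130))*(1/66790) = (18955 - 1/1130)*(1/66790) = (21419149/1130)*(1/66790) = 21419149/75472700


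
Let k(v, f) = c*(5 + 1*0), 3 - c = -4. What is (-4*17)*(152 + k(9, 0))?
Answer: -12716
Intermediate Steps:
c = 7 (c = 3 - 1*(-4) = 3 + 4 = 7)
k(v, f) = 35 (k(v, f) = 7*(5 + 1*0) = 7*(5 + 0) = 7*5 = 35)
(-4*17)*(152 + k(9, 0)) = (-4*17)*(152 + 35) = -68*187 = -12716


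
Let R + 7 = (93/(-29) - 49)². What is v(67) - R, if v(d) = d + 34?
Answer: -2201368/841 ≈ -2617.6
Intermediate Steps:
R = 2286309/841 (R = -7 + (93/(-29) - 49)² = -7 + (93*(-1/29) - 49)² = -7 + (-93/29 - 49)² = -7 + (-1514/29)² = -7 + 2292196/841 = 2286309/841 ≈ 2718.6)
v(d) = 34 + d
v(67) - R = (34 + 67) - 1*2286309/841 = 101 - 2286309/841 = -2201368/841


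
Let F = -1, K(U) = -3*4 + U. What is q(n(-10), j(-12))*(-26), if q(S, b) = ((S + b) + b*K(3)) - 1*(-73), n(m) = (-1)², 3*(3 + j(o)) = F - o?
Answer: -5356/3 ≈ -1785.3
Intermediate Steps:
K(U) = -12 + U
j(o) = -10/3 - o/3 (j(o) = -3 + (-1 - o)/3 = -3 + (-⅓ - o/3) = -10/3 - o/3)
n(m) = 1
q(S, b) = 73 + S - 8*b (q(S, b) = ((S + b) + b*(-12 + 3)) - 1*(-73) = ((S + b) + b*(-9)) + 73 = ((S + b) - 9*b) + 73 = (S - 8*b) + 73 = 73 + S - 8*b)
q(n(-10), j(-12))*(-26) = (73 + 1 - 8*(-10/3 - ⅓*(-12)))*(-26) = (73 + 1 - 8*(-10/3 + 4))*(-26) = (73 + 1 - 8*⅔)*(-26) = (73 + 1 - 16/3)*(-26) = (206/3)*(-26) = -5356/3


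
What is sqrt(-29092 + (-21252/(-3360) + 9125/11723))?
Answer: I*sqrt(1598840149992830)/234460 ≈ 170.54*I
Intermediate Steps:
sqrt(-29092 + (-21252/(-3360) + 9125/11723)) = sqrt(-29092 + (-21252*(-1/3360) + 9125*(1/11723))) = sqrt(-29092 + (253/40 + 9125/11723)) = sqrt(-29092 + 3330919/468920) = sqrt(-13638489721/468920) = I*sqrt(1598840149992830)/234460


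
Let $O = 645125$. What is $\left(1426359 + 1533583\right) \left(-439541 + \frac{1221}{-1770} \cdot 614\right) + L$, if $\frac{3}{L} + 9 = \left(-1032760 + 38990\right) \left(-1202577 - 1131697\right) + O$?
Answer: $- \frac{891170380012627634771722123}{684320974838320} \approx -1.3023 \cdot 10^{12}$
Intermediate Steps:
$L = \frac{3}{2319732118096}$ ($L = \frac{3}{-9 + \left(\left(-1032760 + 38990\right) \left(-1202577 - 1131697\right) + 645125\right)} = \frac{3}{-9 + \left(\left(-993770\right) \left(-2334274\right) + 645125\right)} = \frac{3}{-9 + \left(2319731472980 + 645125\right)} = \frac{3}{-9 + 2319732118105} = \frac{3}{2319732118096} \approx 1.2933 \cdot 10^{-12}$)
$\left(1426359 + 1533583\right) \left(-439541 + \frac{1221}{-1770} \cdot 614\right) + L = \left(1426359 + 1533583\right) \left(-439541 + \frac{1221}{-1770} \cdot 614\right) + \frac{3}{2319732118096} = 2959942 \left(-439541 + 1221 \left(- \frac{1}{1770}\right) 614\right) + \frac{3}{2319732118096} = 2959942 \left(-439541 - \frac{124949}{295}\right) + \frac{3}{2319732118096} = 2959942 \left(- \frac{129789544}{295}\right) + \frac{3}{2319732118096} = - \frac{384169522446448}{295} + \frac{3}{2319732118096} = - \frac{891170380012627634771722123}{684320974838320}$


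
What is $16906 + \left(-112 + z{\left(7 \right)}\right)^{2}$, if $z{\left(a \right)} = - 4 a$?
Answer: $36506$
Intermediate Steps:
$16906 + \left(-112 + z{\left(7 \right)}\right)^{2} = 16906 + \left(-112 - 28\right)^{2} = 16906 + \left(-140\right)^{2} = 16906 + 19600 = 36506$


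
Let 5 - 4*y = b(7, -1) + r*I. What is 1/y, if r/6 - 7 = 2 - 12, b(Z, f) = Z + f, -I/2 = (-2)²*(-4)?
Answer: 4/575 ≈ 0.0069565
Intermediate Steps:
I = 32 (I = -2*(-2)²*(-4) = -8*(-4) = -2*(-16) = 32)
r = -18 (r = 42 + 6*(2 - 12) = 42 + 6*(-10) = 42 - 60 = -18)
y = 575/4 (y = 5/4 - ((7 - 1) - 18*32)/4 = 5/4 - (6 - 576)/4 = 5/4 - ¼*(-570) = 5/4 + 285/2 = 575/4 ≈ 143.75)
1/y = 1/(575/4) = 4/575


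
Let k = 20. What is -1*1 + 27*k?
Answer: 539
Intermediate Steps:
-1*1 + 27*k = -1*1 + 27*20 = -1 + 540 = 539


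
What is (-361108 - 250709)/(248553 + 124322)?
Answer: -611817/372875 ≈ -1.6408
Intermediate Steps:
(-361108 - 250709)/(248553 + 124322) = -611817/372875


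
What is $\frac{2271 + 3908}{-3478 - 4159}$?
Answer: $- \frac{6179}{7637} \approx -0.80909$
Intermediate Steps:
$\frac{2271 + 3908}{-3478 - 4159} = \frac{6179}{-7637} = 6179 \left(- \frac{1}{7637}\right) = - \frac{6179}{7637}$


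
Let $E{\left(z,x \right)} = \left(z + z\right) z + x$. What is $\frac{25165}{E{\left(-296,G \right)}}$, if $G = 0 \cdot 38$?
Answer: $\frac{25165}{175232} \approx 0.14361$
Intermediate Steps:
$G = 0$
$E{\left(z,x \right)} = x + 2 z^{2}$ ($E{\left(z,x \right)} = 2 z z + x = 2 z^{2} + x = x + 2 z^{2}$)
$\frac{25165}{E{\left(-296,G \right)}} = \frac{25165}{0 + 2 \left(-296\right)^{2}} = \frac{25165}{0 + 2 \cdot 87616} = \frac{25165}{0 + 175232} = \frac{25165}{175232}$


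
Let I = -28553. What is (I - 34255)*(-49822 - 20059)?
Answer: 4389085848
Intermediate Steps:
(I - 34255)*(-49822 - 20059) = (-28553 - 34255)*(-49822 - 20059) = -62808*(-69881) = 4389085848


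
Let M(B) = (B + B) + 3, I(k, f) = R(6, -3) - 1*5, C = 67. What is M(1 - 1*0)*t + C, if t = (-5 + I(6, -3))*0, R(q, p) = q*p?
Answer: 67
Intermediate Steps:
R(q, p) = p*q
I(k, f) = -23 (I(k, f) = -3*6 - 1*5 = -18 - 5 = -23)
M(B) = 3 + 2*B (M(B) = 2*B + 3 = 3 + 2*B)
t = 0 (t = (-5 - 23)*0 = -28*0 = 0)
M(1 - 1*0)*t + C = (3 + 2*(1 - 1*0))*0 + 67 = (3 + 2*(1 + 0))*0 + 67 = (3 + 2*1)*0 + 67 = (3 + 2)*0 + 67 = 5*0 + 67 = 0 + 67 = 67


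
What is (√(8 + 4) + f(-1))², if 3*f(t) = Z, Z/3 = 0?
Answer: 12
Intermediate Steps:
Z = 0 (Z = 3*0 = 0)
f(t) = 0 (f(t) = (⅓)*0 = 0)
(√(8 + 4) + f(-1))² = (√(8 + 4) + 0)² = (√12 + 0)² = (2*√3 + 0)² = (2*√3)² = 12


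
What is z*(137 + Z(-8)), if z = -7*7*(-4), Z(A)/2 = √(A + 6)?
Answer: 26852 + 392*I*√2 ≈ 26852.0 + 554.37*I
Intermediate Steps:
Z(A) = 2*√(6 + A) (Z(A) = 2*√(A + 6) = 2*√(6 + A))
z = 196 (z = -49*(-4) = 196)
z*(137 + Z(-8)) = 196*(137 + 2*√(6 - 8)) = 196*(137 + 2*√(-2)) = 196*(137 + 2*(I*√2)) = 196*(137 + 2*I*√2) = 26852 + 392*I*√2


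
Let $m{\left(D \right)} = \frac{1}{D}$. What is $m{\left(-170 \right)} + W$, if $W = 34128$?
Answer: $\frac{5801759}{170} \approx 34128.0$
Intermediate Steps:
$m{\left(-170 \right)} + W = \frac{1}{-170} + 34128 = - \frac{1}{170} + 34128 = \frac{5801759}{170}$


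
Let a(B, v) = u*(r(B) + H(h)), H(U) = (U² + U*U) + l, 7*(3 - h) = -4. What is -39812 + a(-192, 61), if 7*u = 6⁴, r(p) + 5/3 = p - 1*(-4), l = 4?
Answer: -23826092/343 ≈ -69464.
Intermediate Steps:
r(p) = 7/3 + p (r(p) = -5/3 + (p - 1*(-4)) = -5/3 + (p + 4) = -5/3 + (4 + p) = 7/3 + p)
h = 25/7 (h = 3 - ⅐*(-4) = 3 + 4/7 = 25/7 ≈ 3.5714)
u = 1296/7 (u = (⅐)*6⁴ = (⅐)*1296 = 1296/7 ≈ 185.14)
H(U) = 4 + 2*U² (H(U) = (U² + U*U) + 4 = (U² + U²) + 4 = 2*U² + 4 = 4 + 2*U²)
a(B, v) = 2022192/343 + 1296*B/7 (a(B, v) = 1296*((7/3 + B) + (4 + 2*(25/7)²))/7 = 1296*((7/3 + B) + (4 + 2*(625/49)))/7 = 1296*((7/3 + B) + (4 + 1250/49))/7 = 1296*((7/3 + B) + 1446/49)/7 = 1296*(4681/147 + B)/7 = 2022192/343 + 1296*B/7)
-39812 + a(-192, 61) = -39812 + (2022192/343 + (1296/7)*(-192)) = -39812 + (2022192/343 - 248832/7) = -39812 - 10170576/343 = -23826092/343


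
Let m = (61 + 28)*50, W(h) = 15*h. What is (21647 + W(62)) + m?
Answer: 27027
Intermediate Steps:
m = 4450 (m = 89*50 = 4450)
(21647 + W(62)) + m = (21647 + 15*62) + 4450 = (21647 + 930) + 4450 = 22577 + 4450 = 27027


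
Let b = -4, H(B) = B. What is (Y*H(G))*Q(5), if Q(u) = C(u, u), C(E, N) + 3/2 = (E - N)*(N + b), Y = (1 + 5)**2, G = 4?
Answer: -216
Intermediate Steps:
Y = 36 (Y = 6**2 = 36)
C(E, N) = -3/2 + (-4 + N)*(E - N) (C(E, N) = -3/2 + (E - N)*(N - 4) = -3/2 + (E - N)*(-4 + N) = -3/2 + (-4 + N)*(E - N))
Q(u) = -3/2 (Q(u) = -3/2 - u**2 - 4*u + 4*u + u*u = -3/2 - u**2 - 4*u + 4*u + u**2 = -3/2)
(Y*H(G))*Q(5) = (36*4)*(-3/2) = 144*(-3/2) = -216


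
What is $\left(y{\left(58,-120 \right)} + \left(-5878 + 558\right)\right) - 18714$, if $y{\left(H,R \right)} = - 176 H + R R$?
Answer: $-19842$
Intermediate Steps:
$y{\left(H,R \right)} = R^{2} - 176 H$ ($y{\left(H,R \right)} = - 176 H + R^{2} = R^{2} - 176 H$)
$\left(y{\left(58,-120 \right)} + \left(-5878 + 558\right)\right) - 18714 = \left(\left(\left(-120\right)^{2} - 10208\right) + \left(-5878 + 558\right)\right) - 18714 = \left(\left(14400 - 10208\right) - 5320\right) - 18714 = \left(4192 - 5320\right) - 18714 = -1128 - 18714 = -19842$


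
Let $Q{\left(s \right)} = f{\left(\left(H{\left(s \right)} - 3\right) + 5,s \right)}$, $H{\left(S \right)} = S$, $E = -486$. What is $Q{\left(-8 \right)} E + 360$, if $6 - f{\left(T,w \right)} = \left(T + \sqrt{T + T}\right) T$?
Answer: $14940 - 5832 i \sqrt{3} \approx 14940.0 - 10101.0 i$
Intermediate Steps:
$f{\left(T,w \right)} = 6 - T \left(T + \sqrt{2} \sqrt{T}\right)$ ($f{\left(T,w \right)} = 6 - \left(T + \sqrt{T + T}\right) T = 6 - \left(T + \sqrt{2 T}\right) T = 6 - \left(T + \sqrt{2} \sqrt{T}\right) T = 6 - T \left(T + \sqrt{2} \sqrt{T}\right)$)
$Q{\left(s \right)} = 6 - \left(2 + s\right)^{2} - \sqrt{2} \left(2 + s\right)^{\frac{3}{2}}$ ($Q{\left(s \right)} = 6 - \left(\left(s - 3\right) + 5\right)^{2} - \sqrt{2} \left(\left(s - 3\right) + 5\right)^{\frac{3}{2}} = 6 - \left(\left(-3 + s\right) + 5\right)^{2} - \sqrt{2} \left(\left(-3 + s\right) + 5\right)^{\frac{3}{2}} = 6 - \left(2 + s\right)^{2} - \sqrt{2} \left(2 + s\right)^{\frac{3}{2}}$)
$Q{\left(-8 \right)} E + 360 = \left(6 - \left(2 - 8\right)^{2} - \sqrt{2} \left(2 - 8\right)^{\frac{3}{2}}\right) \left(-486\right) + 360 = \left(6 - \left(-6\right)^{2} - \sqrt{2} \left(-6\right)^{\frac{3}{2}}\right) \left(-486\right) + 360 = \left(6 - 36 - \sqrt{2} \left(- 6 i \sqrt{6}\right)\right) \left(-486\right) + 360 = \left(6 - 36 + 12 i \sqrt{3}\right) \left(-486\right) + 360 = \left(-30 + 12 i \sqrt{3}\right) \left(-486\right) + 360 = \left(14580 - 5832 i \sqrt{3}\right) + 360 = 14940 - 5832 i \sqrt{3}$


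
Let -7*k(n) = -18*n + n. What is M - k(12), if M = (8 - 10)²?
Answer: -176/7 ≈ -25.143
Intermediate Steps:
k(n) = 17*n/7 (k(n) = -(-18*n + n)/7 = -(-17)*n/7 = 17*n/7)
M = 4 (M = (-2)² = 4)
M - k(12) = 4 - 17*12/7 = 4 - 1*204/7 = 4 - 204/7 = -176/7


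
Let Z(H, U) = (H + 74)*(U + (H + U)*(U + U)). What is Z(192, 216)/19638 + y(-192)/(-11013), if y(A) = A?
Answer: 9573538568/4005061 ≈ 2390.4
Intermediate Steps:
Z(H, U) = (74 + H)*(U + 2*U*(H + U)) (Z(H, U) = (74 + H)*(U + (H + U)*(2*U)) = (74 + H)*(U + 2*U*(H + U)))
Z(192, 216)/19638 + y(-192)/(-11013) = (216*(74 + 2*192² + 148*216 + 149*192 + 2*192*216))/19638 - 192/(-11013) = (216*(74 + 2*36864 + 31968 + 28608 + 82944))*(1/19638) - 192*(-1/11013) = (216*(74 + 73728 + 31968 + 28608 + 82944))*(1/19638) + 64/3671 = (216*217322)*(1/19638) + 64/3671 = 46941552*(1/19638) + 64/3671 = 2607864/1091 + 64/3671 = 9573538568/4005061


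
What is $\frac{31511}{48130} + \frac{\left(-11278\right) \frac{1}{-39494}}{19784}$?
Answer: $\frac{6155410119099}{9401585404120} \approx 0.65472$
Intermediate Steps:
$\frac{31511}{48130} + \frac{\left(-11278\right) \frac{1}{-39494}}{19784} = 31511 \cdot \frac{1}{48130} + \left(-11278\right) \left(- \frac{1}{39494}\right) \frac{1}{19784} = \frac{31511}{48130} + \frac{5639}{19747} \cdot \frac{1}{19784} = \frac{31511}{48130} + \frac{5639}{390674648} = \frac{6155410119099}{9401585404120}$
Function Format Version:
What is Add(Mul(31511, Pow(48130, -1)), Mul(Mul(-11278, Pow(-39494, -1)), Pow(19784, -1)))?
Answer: Rational(6155410119099, 9401585404120) ≈ 0.65472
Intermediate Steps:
Add(Mul(31511, Pow(48130, -1)), Mul(Mul(-11278, Pow(-39494, -1)), Pow(19784, -1))) = Add(Mul(31511, Rational(1, 48130)), Mul(Mul(-11278, Rational(-1, 39494)), Rational(1, 19784))) = Add(Rational(31511, 48130), Mul(Rational(5639, 19747), Rational(1, 19784))) = Add(Rational(31511, 48130), Rational(5639, 390674648)) = Rational(6155410119099, 9401585404120)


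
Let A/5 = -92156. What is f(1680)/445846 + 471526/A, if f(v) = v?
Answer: -52363467649/51359229970 ≈ -1.0196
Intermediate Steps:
A = -460780 (A = 5*(-92156) = -460780)
f(1680)/445846 + 471526/A = 1680/445846 + 471526/(-460780) = 1680*(1/445846) + 471526*(-1/460780) = 840/222923 - 235763/230390 = -52363467649/51359229970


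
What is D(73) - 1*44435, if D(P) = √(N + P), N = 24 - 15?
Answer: -44435 + √82 ≈ -44426.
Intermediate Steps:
N = 9
D(P) = √(9 + P)
D(73) - 1*44435 = √(9 + 73) - 1*44435 = √82 - 44435 = -44435 + √82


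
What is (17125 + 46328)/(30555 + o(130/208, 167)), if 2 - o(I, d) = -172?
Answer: 21151/10243 ≈ 2.0649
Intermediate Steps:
o(I, d) = 174 (o(I, d) = 2 - 1*(-172) = 2 + 172 = 174)
(17125 + 46328)/(30555 + o(130/208, 167)) = (17125 + 46328)/(30555 + 174) = 63453/30729 = 63453*(1/30729) = 21151/10243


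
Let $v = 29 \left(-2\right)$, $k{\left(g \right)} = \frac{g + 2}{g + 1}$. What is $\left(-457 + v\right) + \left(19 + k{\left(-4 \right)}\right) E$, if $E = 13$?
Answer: $- \frac{778}{3} \approx -259.33$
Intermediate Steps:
$k{\left(g \right)} = \frac{2 + g}{1 + g}$
$v = -58$
$\left(-457 + v\right) + \left(19 + k{\left(-4 \right)}\right) E = \left(-457 - 58\right) + \left(19 + \frac{2 - 4}{1 - 4}\right) 13 = -515 + \left(19 + \frac{1}{-3} \left(-2\right)\right) 13 = -515 + \left(19 - - \frac{2}{3}\right) 13 = -515 + \left(19 + \frac{2}{3}\right) 13 = -515 + \frac{59}{3} \cdot 13 = -515 + \frac{767}{3} = - \frac{778}{3}$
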